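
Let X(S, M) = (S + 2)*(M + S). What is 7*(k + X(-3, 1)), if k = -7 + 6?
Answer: 7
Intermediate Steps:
k = -1
X(S, M) = (2 + S)*(M + S)
7*(k + X(-3, 1)) = 7*(-1 + ((-3)**2 + 2*1 + 2*(-3) + 1*(-3))) = 7*(-1 + (9 + 2 - 6 - 3)) = 7*(-1 + 2) = 7*1 = 7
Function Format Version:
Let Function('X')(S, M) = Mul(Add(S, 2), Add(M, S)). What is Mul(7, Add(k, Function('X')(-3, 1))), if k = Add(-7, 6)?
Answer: 7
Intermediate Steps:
k = -1
Function('X')(S, M) = Mul(Add(2, S), Add(M, S))
Mul(7, Add(k, Function('X')(-3, 1))) = Mul(7, Add(-1, Add(Pow(-3, 2), Mul(2, 1), Mul(2, -3), Mul(1, -3)))) = Mul(7, Add(-1, Add(9, 2, -6, -3))) = Mul(7, Add(-1, 2)) = Mul(7, 1) = 7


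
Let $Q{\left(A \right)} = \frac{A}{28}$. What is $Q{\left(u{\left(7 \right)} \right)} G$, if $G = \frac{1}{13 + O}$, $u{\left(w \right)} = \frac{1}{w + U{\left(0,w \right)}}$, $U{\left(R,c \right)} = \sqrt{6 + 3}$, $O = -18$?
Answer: $- \frac{1}{1400} \approx -0.00071429$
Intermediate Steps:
$U{\left(R,c \right)} = 3$ ($U{\left(R,c \right)} = \sqrt{9} = 3$)
$u{\left(w \right)} = \frac{1}{3 + w}$ ($u{\left(w \right)} = \frac{1}{w + 3} = \frac{1}{3 + w}$)
$Q{\left(A \right)} = \frac{A}{28}$ ($Q{\left(A \right)} = A \frac{1}{28} = \frac{A}{28}$)
$G = - \frac{1}{5}$ ($G = \frac{1}{13 - 18} = \frac{1}{-5} = - \frac{1}{5} \approx -0.2$)
$Q{\left(u{\left(7 \right)} \right)} G = \frac{1}{28 \left(3 + 7\right)} \left(- \frac{1}{5}\right) = \frac{1}{28 \cdot 10} \left(- \frac{1}{5}\right) = \frac{1}{28} \cdot \frac{1}{10} \left(- \frac{1}{5}\right) = \frac{1}{280} \left(- \frac{1}{5}\right) = - \frac{1}{1400}$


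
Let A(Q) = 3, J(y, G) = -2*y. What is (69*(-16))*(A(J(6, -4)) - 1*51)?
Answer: 52992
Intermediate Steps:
(69*(-16))*(A(J(6, -4)) - 1*51) = (69*(-16))*(3 - 1*51) = -1104*(3 - 51) = -1104*(-48) = 52992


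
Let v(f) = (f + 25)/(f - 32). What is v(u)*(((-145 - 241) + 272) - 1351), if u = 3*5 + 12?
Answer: 15236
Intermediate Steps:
u = 27 (u = 15 + 12 = 27)
v(f) = (25 + f)/(-32 + f)
v(u)*(((-145 - 241) + 272) - 1351) = ((25 + 27)/(-32 + 27))*(((-145 - 241) + 272) - 1351) = (52/(-5))*((-386 + 272) - 1351) = (-1/5*52)*(-114 - 1351) = -52/5*(-1465) = 15236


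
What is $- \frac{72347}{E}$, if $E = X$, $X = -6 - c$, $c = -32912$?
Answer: $- \frac{72347}{32906} \approx -2.1986$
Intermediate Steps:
$X = 32906$ ($X = -6 - -32912 = -6 + 32912 = 32906$)
$E = 32906$
$- \frac{72347}{E} = - \frac{72347}{32906}$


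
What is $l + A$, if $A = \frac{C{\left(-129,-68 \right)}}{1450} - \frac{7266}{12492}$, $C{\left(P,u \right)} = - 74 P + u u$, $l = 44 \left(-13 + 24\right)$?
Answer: $\frac{148889359}{301890} \approx 493.19$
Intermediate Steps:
$l = 484$ ($l = 44 \cdot 11 = 484$)
$C{\left(P,u \right)} = u^{2} - 74 P$ ($C{\left(P,u \right)} = - 74 P + u^{2} = u^{2} - 74 P$)
$A = \frac{2774599}{301890}$ ($A = \frac{\left(-68\right)^{2} - -9546}{1450} - \frac{7266}{12492} = \left(4624 + 9546\right) \frac{1}{1450} - \frac{1211}{2082} = 14170 \cdot \frac{1}{1450} - \frac{1211}{2082} = \frac{1417}{145} - \frac{1211}{2082} = \frac{2774599}{301890} \approx 9.1908$)
$l + A = 484 + \frac{2774599}{301890} = \frac{148889359}{301890}$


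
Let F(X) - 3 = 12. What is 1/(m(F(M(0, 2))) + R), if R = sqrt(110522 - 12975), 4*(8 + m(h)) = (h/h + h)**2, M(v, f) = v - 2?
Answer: -56/94411 + sqrt(97547)/94411 ≈ 0.0027150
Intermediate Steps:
M(v, f) = -2 + v
F(X) = 15 (F(X) = 3 + 12 = 15)
m(h) = -8 + (1 + h)**2/4 (m(h) = -8 + (h/h + h)**2/4 = -8 + (1 + h)**2/4)
R = sqrt(97547) ≈ 312.33
1/(m(F(M(0, 2))) + R) = 1/((-8 + (1 + 15)**2/4) + sqrt(97547)) = 1/((-8 + (1/4)*16**2) + sqrt(97547)) = 1/((-8 + (1/4)*256) + sqrt(97547)) = 1/((-8 + 64) + sqrt(97547)) = 1/(56 + sqrt(97547))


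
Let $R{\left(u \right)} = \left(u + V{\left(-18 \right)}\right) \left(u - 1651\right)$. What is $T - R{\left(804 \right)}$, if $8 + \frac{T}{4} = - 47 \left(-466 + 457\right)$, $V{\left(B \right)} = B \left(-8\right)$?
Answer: $804616$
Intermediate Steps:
$V{\left(B \right)} = - 8 B$
$R{\left(u \right)} = \left(-1651 + u\right) \left(144 + u\right)$ ($R{\left(u \right)} = \left(u - -144\right) \left(u - 1651\right) = \left(u + 144\right) \left(-1651 + u\right) = \left(144 + u\right) \left(-1651 + u\right) = \left(-1651 + u\right) \left(144 + u\right)$)
$T = 1660$ ($T = -32 + 4 \left(- 47 \left(-466 + 457\right)\right) = -32 + 4 \left(\left(-47\right) \left(-9\right)\right) = -32 + 4 \cdot 423 = -32 + 1692 = 1660$)
$T - R{\left(804 \right)} = 1660 - \left(-237744 + 804^{2} - 1211628\right) = 1660 - \left(-237744 + 646416 - 1211628\right) = 1660 - -802956 = 1660 + 802956 = 804616$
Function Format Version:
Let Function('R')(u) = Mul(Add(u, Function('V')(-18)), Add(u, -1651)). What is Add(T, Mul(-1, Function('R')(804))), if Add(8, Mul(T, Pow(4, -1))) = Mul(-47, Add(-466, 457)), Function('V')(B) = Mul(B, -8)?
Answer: 804616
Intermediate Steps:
Function('V')(B) = Mul(-8, B)
Function('R')(u) = Mul(Add(-1651, u), Add(144, u)) (Function('R')(u) = Mul(Add(u, Mul(-8, -18)), Add(u, -1651)) = Mul(Add(u, 144), Add(-1651, u)) = Mul(Add(144, u), Add(-1651, u)) = Mul(Add(-1651, u), Add(144, u)))
T = 1660 (T = Add(-32, Mul(4, Mul(-47, Add(-466, 457)))) = Add(-32, Mul(4, Mul(-47, -9))) = Add(-32, Mul(4, 423)) = Add(-32, 1692) = 1660)
Add(T, Mul(-1, Function('R')(804))) = Add(1660, Mul(-1, Add(-237744, Pow(804, 2), Mul(-1507, 804)))) = Add(1660, Mul(-1, Add(-237744, 646416, -1211628))) = Add(1660, Mul(-1, -802956)) = Add(1660, 802956) = 804616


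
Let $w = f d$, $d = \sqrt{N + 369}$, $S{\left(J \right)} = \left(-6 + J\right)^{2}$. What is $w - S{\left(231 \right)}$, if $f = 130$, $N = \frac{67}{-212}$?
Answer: $-50625 + \frac{65 \sqrt{4142533}}{53} \approx -48129.0$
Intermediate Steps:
$N = - \frac{67}{212}$ ($N = 67 \left(- \frac{1}{212}\right) = - \frac{67}{212} \approx -0.31604$)
$d = \frac{\sqrt{4142533}}{106}$ ($d = \sqrt{- \frac{67}{212} + 369} = \sqrt{\frac{78161}{212}} = \frac{\sqrt{4142533}}{106} \approx 19.201$)
$w = \frac{65 \sqrt{4142533}}{53}$ ($w = 130 \frac{\sqrt{4142533}}{106} = \frac{65 \sqrt{4142533}}{53} \approx 2496.1$)
$w - S{\left(231 \right)} = \frac{65 \sqrt{4142533}}{53} - \left(-6 + 231\right)^{2} = \frac{65 \sqrt{4142533}}{53} - 225^{2} = \frac{65 \sqrt{4142533}}{53} - 50625 = -50625 + \frac{65 \sqrt{4142533}}{53}$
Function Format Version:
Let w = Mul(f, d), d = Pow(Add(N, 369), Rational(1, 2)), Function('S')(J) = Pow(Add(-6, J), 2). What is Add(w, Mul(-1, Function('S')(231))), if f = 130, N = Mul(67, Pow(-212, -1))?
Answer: Add(-50625, Mul(Rational(65, 53), Pow(4142533, Rational(1, 2)))) ≈ -48129.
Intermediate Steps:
N = Rational(-67, 212) (N = Mul(67, Rational(-1, 212)) = Rational(-67, 212) ≈ -0.31604)
d = Mul(Rational(1, 106), Pow(4142533, Rational(1, 2))) (d = Pow(Add(Rational(-67, 212), 369), Rational(1, 2)) = Pow(Rational(78161, 212), Rational(1, 2)) = Mul(Rational(1, 106), Pow(4142533, Rational(1, 2))) ≈ 19.201)
w = Mul(Rational(65, 53), Pow(4142533, Rational(1, 2))) (w = Mul(130, Mul(Rational(1, 106), Pow(4142533, Rational(1, 2)))) = Mul(Rational(65, 53), Pow(4142533, Rational(1, 2))) ≈ 2496.1)
Add(w, Mul(-1, Function('S')(231))) = Add(Mul(Rational(65, 53), Pow(4142533, Rational(1, 2))), Mul(-1, Pow(Add(-6, 231), 2))) = Add(Mul(Rational(65, 53), Pow(4142533, Rational(1, 2))), Mul(-1, Pow(225, 2))) = Add(Mul(Rational(65, 53), Pow(4142533, Rational(1, 2))), Mul(-1, 50625)) = Add(Mul(Rational(65, 53), Pow(4142533, Rational(1, 2))), -50625) = Add(-50625, Mul(Rational(65, 53), Pow(4142533, Rational(1, 2))))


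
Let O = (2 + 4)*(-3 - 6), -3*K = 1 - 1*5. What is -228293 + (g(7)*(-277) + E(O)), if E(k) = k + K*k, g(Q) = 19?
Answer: -233682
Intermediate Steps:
K = 4/3 (K = -(1 - 1*5)/3 = -(1 - 5)/3 = -1/3*(-4) = 4/3 ≈ 1.3333)
O = -54 (O = 6*(-9) = -54)
E(k) = 7*k/3 (E(k) = k + 4*k/3 = 7*k/3)
-228293 + (g(7)*(-277) + E(O)) = -228293 + (19*(-277) + (7/3)*(-54)) = -228293 + (-5263 - 126) = -228293 - 5389 = -233682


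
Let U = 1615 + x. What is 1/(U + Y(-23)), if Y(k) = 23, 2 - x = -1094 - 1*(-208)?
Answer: 1/2526 ≈ 0.00039588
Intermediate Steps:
x = 888 (x = 2 - (-1094 - 1*(-208)) = 2 - (-1094 + 208) = 2 - 1*(-886) = 2 + 886 = 888)
U = 2503 (U = 1615 + 888 = 2503)
1/(U + Y(-23)) = 1/(2503 + 23) = 1/2526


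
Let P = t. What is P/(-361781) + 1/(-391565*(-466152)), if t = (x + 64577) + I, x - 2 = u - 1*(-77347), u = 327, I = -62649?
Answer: -2075717603159677/9433636377662040 ≈ -0.22003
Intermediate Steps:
x = 77676 (x = 2 + (327 - 1*(-77347)) = 2 + (327 + 77347) = 2 + 77674 = 77676)
t = 79604 (t = (77676 + 64577) - 62649 = 142253 - 62649 = 79604)
P = 79604
P/(-361781) + 1/(-391565*(-466152)) = 79604/(-361781) + 1/(-391565*(-466152)) = 79604*(-1/361781) - 1/391565*(-1/466152) = -11372/51683 + 1/182528807880 = -2075717603159677/9433636377662040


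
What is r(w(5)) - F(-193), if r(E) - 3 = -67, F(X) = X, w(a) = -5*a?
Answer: 129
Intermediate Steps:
r(E) = -64 (r(E) = 3 - 67 = -64)
r(w(5)) - F(-193) = -64 - 1*(-193) = -64 + 193 = 129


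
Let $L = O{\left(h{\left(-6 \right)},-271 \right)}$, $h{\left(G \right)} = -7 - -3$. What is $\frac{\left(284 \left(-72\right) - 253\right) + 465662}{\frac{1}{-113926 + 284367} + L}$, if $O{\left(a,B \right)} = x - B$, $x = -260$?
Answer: $\frac{75839597801}{1874852} \approx 40451.0$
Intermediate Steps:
$h{\left(G \right)} = -4$ ($h{\left(G \right)} = -7 + 3 = -4$)
$O{\left(a,B \right)} = -260 - B$
$L = 11$ ($L = -260 - -271 = -260 + 271 = 11$)
$\frac{\left(284 \left(-72\right) - 253\right) + 465662}{\frac{1}{-113926 + 284367} + L} = \frac{\left(284 \left(-72\right) - 253\right) + 465662}{\frac{1}{-113926 + 284367} + 11} = \frac{\left(-20448 - 253\right) + 465662}{\frac{1}{170441} + 11} = \frac{-20701 + 465662}{\frac{1}{170441} + 11} = \frac{444961}{\frac{1874852}{170441}} = 444961 \cdot \frac{170441}{1874852} = \frac{75839597801}{1874852}$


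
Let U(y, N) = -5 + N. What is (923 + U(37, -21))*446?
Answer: 400062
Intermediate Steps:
(923 + U(37, -21))*446 = (923 + (-5 - 21))*446 = (923 - 26)*446 = 897*446 = 400062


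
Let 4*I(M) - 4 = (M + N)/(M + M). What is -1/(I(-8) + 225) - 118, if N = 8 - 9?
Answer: -1707878/14473 ≈ -118.00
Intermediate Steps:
N = -1
I(M) = 1 + (-1 + M)/(8*M) (I(M) = 1 + ((M - 1)/(M + M))/4 = 1 + ((-1 + M)/((2*M)))/4 = 1 + ((-1 + M)*(1/(2*M)))/4 = 1 + ((-1 + M)/(2*M))/4 = 1 + (-1 + M)/(8*M))
-1/(I(-8) + 225) - 118 = -1/((⅛)*(-1 + 9*(-8))/(-8) + 225) - 118 = -1/((⅛)*(-⅛)*(-1 - 72) + 225) - 118 = -1/((⅛)*(-⅛)*(-73) + 225) - 118 = -1/(73/64 + 225) - 118 = -1/(14473/64) - 118 = (64/14473)*(-1) - 118 = -64/14473 - 118 = -1707878/14473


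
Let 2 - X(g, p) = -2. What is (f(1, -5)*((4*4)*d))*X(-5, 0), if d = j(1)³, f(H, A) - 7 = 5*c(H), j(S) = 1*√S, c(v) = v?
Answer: 768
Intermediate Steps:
X(g, p) = 4 (X(g, p) = 2 - 1*(-2) = 2 + 2 = 4)
j(S) = √S
f(H, A) = 7 + 5*H
d = 1 (d = (√1)³ = 1³ = 1)
(f(1, -5)*((4*4)*d))*X(-5, 0) = ((7 + 5*1)*((4*4)*1))*4 = ((7 + 5)*(16*1))*4 = (12*16)*4 = 192*4 = 768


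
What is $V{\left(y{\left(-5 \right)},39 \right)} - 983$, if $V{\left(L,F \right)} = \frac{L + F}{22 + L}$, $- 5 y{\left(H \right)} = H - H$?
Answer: $- \frac{21587}{22} \approx -981.23$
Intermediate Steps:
$y{\left(H \right)} = 0$ ($y{\left(H \right)} = - \frac{H - H}{5} = \left(- \frac{1}{5}\right) 0 = 0$)
$V{\left(L,F \right)} = \frac{F + L}{22 + L}$
$V{\left(y{\left(-5 \right)},39 \right)} - 983 = \frac{39 + 0}{22 + 0} - 983 = \frac{1}{22} \cdot 39 - 983 = \frac{39}{22} - 983 = - \frac{21587}{22}$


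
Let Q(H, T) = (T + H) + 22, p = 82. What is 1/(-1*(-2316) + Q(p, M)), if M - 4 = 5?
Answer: 1/2429 ≈ 0.00041169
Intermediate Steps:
M = 9 (M = 4 + 5 = 9)
Q(H, T) = 22 + H + T (Q(H, T) = (H + T) + 22 = 22 + H + T)
1/(-1*(-2316) + Q(p, M)) = 1/(-1*(-2316) + (22 + 82 + 9)) = 1/(2316 + 113) = 1/2429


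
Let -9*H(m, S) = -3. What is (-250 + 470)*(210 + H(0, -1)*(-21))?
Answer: 44660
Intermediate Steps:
H(m, S) = ⅓ (H(m, S) = -⅑*(-3) = ⅓)
(-250 + 470)*(210 + H(0, -1)*(-21)) = (-250 + 470)*(210 + (⅓)*(-21)) = 220*(210 - 7) = 220*203 = 44660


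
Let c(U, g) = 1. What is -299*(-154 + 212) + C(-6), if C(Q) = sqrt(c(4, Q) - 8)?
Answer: -17342 + I*sqrt(7) ≈ -17342.0 + 2.6458*I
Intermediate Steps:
C(Q) = I*sqrt(7) (C(Q) = sqrt(1 - 8) = sqrt(-7) = I*sqrt(7))
-299*(-154 + 212) + C(-6) = -299*(-154 + 212) + I*sqrt(7) = -299*58 + I*sqrt(7) = -17342 + I*sqrt(7)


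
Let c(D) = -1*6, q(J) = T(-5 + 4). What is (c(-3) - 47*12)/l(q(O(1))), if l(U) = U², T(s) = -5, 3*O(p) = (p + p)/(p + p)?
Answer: -114/5 ≈ -22.800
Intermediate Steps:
O(p) = ⅓ (O(p) = ((p + p)/(p + p))/3 = ((2*p)/((2*p)))/3 = ((2*p)*(1/(2*p)))/3 = (⅓)*1 = ⅓)
q(J) = -5
c(D) = -6
(c(-3) - 47*12)/l(q(O(1))) = (-6 - 47*12)/((-5)²) = (-6 - 564)/25 = -570*1/25 = -114/5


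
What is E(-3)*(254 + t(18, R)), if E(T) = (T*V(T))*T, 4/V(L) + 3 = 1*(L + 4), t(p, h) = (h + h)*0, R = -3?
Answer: -4572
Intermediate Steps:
t(p, h) = 0 (t(p, h) = (2*h)*0 = 0)
V(L) = 4/(1 + L) (V(L) = 4/(-3 + 1*(L + 4)) = 4/(-3 + 1*(4 + L)) = 4/(-3 + (4 + L)) = 4/(1 + L))
E(T) = 4*T²/(1 + T) (E(T) = (T*(4/(1 + T)))*T = (4*T/(1 + T))*T = 4*T²/(1 + T))
E(-3)*(254 + t(18, R)) = (4*(-3)²/(1 - 3))*(254 + 0) = (4*9/(-2))*254 = (4*9*(-½))*254 = -18*254 = -4572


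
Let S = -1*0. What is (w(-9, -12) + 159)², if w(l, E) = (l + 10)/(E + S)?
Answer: 3636649/144 ≈ 25255.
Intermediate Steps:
S = 0
w(l, E) = (10 + l)/E (w(l, E) = (l + 10)/(E + 0) = (10 + l)/E)
(w(-9, -12) + 159)² = ((10 - 9)/(-12) + 159)² = (-1/12*1 + 159)² = (-1/12 + 159)² = (1907/12)² = 3636649/144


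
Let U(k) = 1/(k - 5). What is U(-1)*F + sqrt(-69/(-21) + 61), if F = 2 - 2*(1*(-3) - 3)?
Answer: -7/3 + 15*sqrt(14)/7 ≈ 5.6845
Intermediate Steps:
U(k) = 1/(-5 + k)
F = 14 (F = 2 - 2*(-3 - 3) = 2 - 2*(-6) = 2 + 12 = 14)
U(-1)*F + sqrt(-69/(-21) + 61) = 14/(-5 - 1) + sqrt(-69/(-21) + 61) = 14/(-6) + sqrt(-69*(-1/21) + 61) = -1/6*14 + sqrt(23/7 + 61) = -7/3 + sqrt(450/7) = -7/3 + 15*sqrt(14)/7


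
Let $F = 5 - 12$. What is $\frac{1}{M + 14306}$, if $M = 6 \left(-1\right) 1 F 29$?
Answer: $\frac{1}{15524} \approx 6.4416 \cdot 10^{-5}$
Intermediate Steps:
$F = -7$ ($F = 5 - 12 = -7$)
$M = 1218$ ($M = 6 \left(-1\right) 1 \left(-7\right) 29 = \left(-6\right) 1 \left(-7\right) 29 = \left(-6\right) \left(-7\right) 29 = 42 \cdot 29 = 1218$)
$\frac{1}{M + 14306} = \frac{1}{1218 + 14306} = \frac{1}{15524}$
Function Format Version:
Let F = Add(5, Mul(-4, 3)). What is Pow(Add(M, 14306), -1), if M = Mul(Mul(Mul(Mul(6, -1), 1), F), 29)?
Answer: Rational(1, 15524) ≈ 6.4416e-5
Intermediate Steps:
F = -7 (F = Add(5, -12) = -7)
M = 1218 (M = Mul(Mul(Mul(Mul(6, -1), 1), -7), 29) = Mul(Mul(Mul(-6, 1), -7), 29) = Mul(Mul(-6, -7), 29) = Mul(42, 29) = 1218)
Pow(Add(M, 14306), -1) = Pow(Add(1218, 14306), -1) = Pow(15524, -1) = Rational(1, 15524)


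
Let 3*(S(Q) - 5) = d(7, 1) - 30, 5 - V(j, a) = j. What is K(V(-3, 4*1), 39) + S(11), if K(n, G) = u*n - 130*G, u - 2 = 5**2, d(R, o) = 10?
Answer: -14567/3 ≈ -4855.7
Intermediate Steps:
V(j, a) = 5 - j
u = 27 (u = 2 + 5**2 = 2 + 25 = 27)
K(n, G) = -130*G + 27*n (K(n, G) = 27*n - 130*G = -130*G + 27*n)
S(Q) = -5/3 (S(Q) = 5 + (10 - 30)/3 = 5 + (1/3)*(-20) = 5 - 20/3 = -5/3)
K(V(-3, 4*1), 39) + S(11) = (-130*39 + 27*(5 - 1*(-3))) - 5/3 = (-5070 + 27*(5 + 3)) - 5/3 = (-5070 + 27*8) - 5/3 = (-5070 + 216) - 5/3 = -4854 - 5/3 = -14567/3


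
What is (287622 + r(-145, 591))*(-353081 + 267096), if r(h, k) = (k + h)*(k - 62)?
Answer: -45017962660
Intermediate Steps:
r(h, k) = (-62 + k)*(h + k) (r(h, k) = (h + k)*(-62 + k) = (-62 + k)*(h + k))
(287622 + r(-145, 591))*(-353081 + 267096) = (287622 + (591² - 62*(-145) - 62*591 - 145*591))*(-353081 + 267096) = (287622 + (349281 + 8990 - 36642 - 85695))*(-85985) = (287622 + 235934)*(-85985) = 523556*(-85985) = -45017962660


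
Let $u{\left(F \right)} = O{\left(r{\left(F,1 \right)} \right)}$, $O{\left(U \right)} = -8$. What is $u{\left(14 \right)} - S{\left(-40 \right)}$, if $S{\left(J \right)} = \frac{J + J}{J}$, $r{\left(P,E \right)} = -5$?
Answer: $-10$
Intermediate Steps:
$u{\left(F \right)} = -8$
$S{\left(J \right)} = 2$ ($S{\left(J \right)} = \frac{2 J}{J} = 2$)
$u{\left(14 \right)} - S{\left(-40 \right)} = -8 - 2 = -10$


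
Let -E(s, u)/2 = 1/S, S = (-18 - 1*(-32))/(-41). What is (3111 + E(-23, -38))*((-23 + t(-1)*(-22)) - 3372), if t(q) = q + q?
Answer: -73112118/7 ≈ -1.0445e+7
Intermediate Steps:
t(q) = 2*q
S = -14/41 (S = (-18 + 32)*(-1/41) = 14*(-1/41) = -14/41 ≈ -0.34146)
E(s, u) = 41/7 (E(s, u) = -2/(-14/41) = -2*(-41/14) = 41/7)
(3111 + E(-23, -38))*((-23 + t(-1)*(-22)) - 3372) = (3111 + 41/7)*((-23 + (2*(-1))*(-22)) - 3372) = 21818*((-23 - 2*(-22)) - 3372)/7 = 21818*((-23 + 44) - 3372)/7 = 21818*(21 - 3372)/7 = (21818/7)*(-3351) = -73112118/7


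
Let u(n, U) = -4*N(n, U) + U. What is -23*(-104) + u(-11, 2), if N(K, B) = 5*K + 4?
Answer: 2598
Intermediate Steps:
N(K, B) = 4 + 5*K
u(n, U) = -16 + U - 20*n (u(n, U) = -4*(4 + 5*n) + U = (-16 - 20*n) + U = -16 + U - 20*n)
-23*(-104) + u(-11, 2) = -23*(-104) + (-16 + 2 - 20*(-11)) = 2392 + (-16 + 2 + 220) = 2392 + 206 = 2598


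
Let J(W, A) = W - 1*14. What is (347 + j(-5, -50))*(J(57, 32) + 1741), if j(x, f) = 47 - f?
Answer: 792096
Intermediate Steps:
J(W, A) = -14 + W (J(W, A) = W - 14 = -14 + W)
(347 + j(-5, -50))*(J(57, 32) + 1741) = (347 + (47 - 1*(-50)))*((-14 + 57) + 1741) = (347 + (47 + 50))*(43 + 1741) = (347 + 97)*1784 = 444*1784 = 792096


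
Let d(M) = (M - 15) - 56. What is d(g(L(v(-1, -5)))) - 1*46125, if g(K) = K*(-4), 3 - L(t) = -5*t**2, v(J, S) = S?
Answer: -46708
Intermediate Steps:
L(t) = 3 + 5*t**2 (L(t) = 3 - (-5)*t**2 = 3 + 5*t**2)
g(K) = -4*K
d(M) = -71 + M (d(M) = (-15 + M) - 56 = -71 + M)
d(g(L(v(-1, -5)))) - 1*46125 = (-71 - 4*(3 + 5*(-5)**2)) - 1*46125 = (-71 - 4*(3 + 5*25)) - 46125 = (-71 - 4*(3 + 125)) - 46125 = (-71 - 4*128) - 46125 = (-71 - 512) - 46125 = -583 - 46125 = -46708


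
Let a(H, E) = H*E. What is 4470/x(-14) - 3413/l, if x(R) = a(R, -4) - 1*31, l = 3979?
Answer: 3540161/19895 ≈ 177.94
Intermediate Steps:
a(H, E) = E*H
x(R) = -31 - 4*R (x(R) = -4*R - 1*31 = -4*R - 31 = -31 - 4*R)
4470/x(-14) - 3413/l = 4470/(-31 - 4*(-14)) - 3413/3979 = 4470/(-31 + 56) - 3413*1/3979 = 4470/25 - 3413/3979 = 4470*(1/25) - 3413/3979 = 894/5 - 3413/3979 = 3540161/19895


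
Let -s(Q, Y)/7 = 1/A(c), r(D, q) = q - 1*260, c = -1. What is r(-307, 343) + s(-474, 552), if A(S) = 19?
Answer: 1570/19 ≈ 82.632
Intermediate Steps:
r(D, q) = -260 + q (r(D, q) = q - 260 = -260 + q)
s(Q, Y) = -7/19
r(-307, 343) + s(-474, 552) = (-260 + 343) - 7/19 = 83 - 7/19 = 1570/19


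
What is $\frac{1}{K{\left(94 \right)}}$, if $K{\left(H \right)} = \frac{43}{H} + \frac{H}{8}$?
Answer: $\frac{188}{2295} \approx 0.081917$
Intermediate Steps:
$K{\left(H \right)} = \frac{43}{H} + \frac{H}{8}$ ($K{\left(H \right)} = \frac{43}{H} + H \frac{1}{8} = \frac{43}{H} + \frac{H}{8}$)
$\frac{1}{K{\left(94 \right)}} = \frac{1}{\frac{43}{94} + \frac{1}{8} \cdot 94} = \frac{1}{43 \cdot \frac{1}{94} + \frac{47}{4}} = \frac{1}{\frac{43}{94} + \frac{47}{4}} = \frac{1}{\frac{2295}{188}} = \frac{188}{2295}$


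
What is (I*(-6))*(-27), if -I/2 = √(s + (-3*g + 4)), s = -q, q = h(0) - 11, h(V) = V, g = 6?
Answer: -324*I*√3 ≈ -561.18*I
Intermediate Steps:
q = -11 (q = 0 - 11 = -11)
s = 11 (s = -1*(-11) = 11)
I = -2*I*√3 (I = -2*√(11 + (-3*6 + 4)) = -2*√(11 + (-18 + 4)) = -2*√(11 - 14) = -2*I*√3 ≈ -3.4641*I)
(I*(-6))*(-27) = (-2*I*√3*(-6))*(-27) = (12*I*√3)*(-27) = -324*I*√3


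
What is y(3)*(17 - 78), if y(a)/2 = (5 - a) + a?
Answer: -610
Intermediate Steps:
y(a) = 10 (y(a) = 2*((5 - a) + a) = 2*5 = 10)
y(3)*(17 - 78) = 10*(17 - 78) = 10*(-61) = -610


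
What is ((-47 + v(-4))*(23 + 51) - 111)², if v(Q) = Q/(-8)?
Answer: 12616704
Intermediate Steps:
v(Q) = -Q/8
((-47 + v(-4))*(23 + 51) - 111)² = ((-47 - ⅛*(-4))*(23 + 51) - 111)² = ((-47 + ½)*74 - 111)² = (-93/2*74 - 111)² = (-3441 - 111)² = (-3552)² = 12616704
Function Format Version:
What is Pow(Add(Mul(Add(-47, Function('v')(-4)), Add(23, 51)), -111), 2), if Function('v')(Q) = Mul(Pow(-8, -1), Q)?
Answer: 12616704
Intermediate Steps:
Function('v')(Q) = Mul(Rational(-1, 8), Q)
Pow(Add(Mul(Add(-47, Function('v')(-4)), Add(23, 51)), -111), 2) = Pow(Add(Mul(Add(-47, Mul(Rational(-1, 8), -4)), Add(23, 51)), -111), 2) = Pow(Add(Mul(Add(-47, Rational(1, 2)), 74), -111), 2) = Pow(Add(Mul(Rational(-93, 2), 74), -111), 2) = Pow(Add(-3441, -111), 2) = Pow(-3552, 2) = 12616704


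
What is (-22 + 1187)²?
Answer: 1357225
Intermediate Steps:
(-22 + 1187)² = 1165² = 1357225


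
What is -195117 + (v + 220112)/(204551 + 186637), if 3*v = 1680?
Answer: -19081802081/97797 ≈ -1.9512e+5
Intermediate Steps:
v = 560 (v = (1/3)*1680 = 560)
-195117 + (v + 220112)/(204551 + 186637) = -195117 + (560 + 220112)/(204551 + 186637) = -195117 + 220672/391188 = -195117 + 220672*(1/391188) = -195117 + 55168/97797 = -19081802081/97797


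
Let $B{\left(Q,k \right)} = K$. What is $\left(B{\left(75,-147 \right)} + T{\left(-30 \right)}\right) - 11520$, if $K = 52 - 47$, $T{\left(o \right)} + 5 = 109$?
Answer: $-11411$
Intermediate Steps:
$T{\left(o \right)} = 104$ ($T{\left(o \right)} = -5 + 109 = 104$)
$K = 5$ ($K = 52 - 47 = 5$)
$B{\left(Q,k \right)} = 5$
$\left(B{\left(75,-147 \right)} + T{\left(-30 \right)}\right) - 11520 = \left(5 + 104\right) - 11520 = 109 - 11520 = -11411$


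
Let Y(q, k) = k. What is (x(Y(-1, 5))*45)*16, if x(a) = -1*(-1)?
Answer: 720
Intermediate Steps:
x(a) = 1
(x(Y(-1, 5))*45)*16 = (1*45)*16 = 45*16 = 720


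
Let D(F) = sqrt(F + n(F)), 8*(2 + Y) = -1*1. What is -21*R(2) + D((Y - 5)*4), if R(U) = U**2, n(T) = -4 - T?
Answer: -84 + 2*I ≈ -84.0 + 2.0*I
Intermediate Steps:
Y = -17/8 (Y = -2 + (-1*1)/8 = -2 + (1/8)*(-1) = -2 - 1/8 = -17/8 ≈ -2.1250)
D(F) = 2*I (D(F) = sqrt(F + (-4 - F)) = sqrt(-4) = 2*I)
-21*R(2) + D((Y - 5)*4) = -21*2**2 + 2*I = -21*4 + 2*I = -84 + 2*I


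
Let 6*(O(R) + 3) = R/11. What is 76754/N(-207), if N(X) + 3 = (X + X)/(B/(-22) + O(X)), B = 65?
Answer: 3837700/2127 ≈ 1804.3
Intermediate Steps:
O(R) = -3 + R/66 (O(R) = -3 + (R/11)/6 = -3 + R/66)
N(X) = -3 + 2*X/(-131/22 + X/66) (N(X) = -3 + (X + X)/(65/(-22) + (-3 + X/66)) = -3 + (2*X)/(65*(-1/22) + (-3 + X/66)) = -3 + (2*X)/(-65/22 + (-3 + X/66)) = -3 + (2*X)/(-131/22 + X/66) = -3 + 2*X/(-131/22 + X/66))
76754/N(-207) = 76754/((3*(393 + 43*(-207))/(-393 - 207))) = 76754/((3*(393 - 8901)/(-600))) = 76754/((3*(-1/600)*(-8508))) = 76754/(2127/50) = 76754*(50/2127) = 3837700/2127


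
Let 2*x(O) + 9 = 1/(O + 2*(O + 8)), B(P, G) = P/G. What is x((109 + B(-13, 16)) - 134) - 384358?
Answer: -755656691/1966 ≈ -3.8436e+5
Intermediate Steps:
x(O) = -9/2 + 1/(2*(16 + 3*O)) (x(O) = -9/2 + 1/(2*(O + 2*(O + 8))) = -9/2 + 1/(2*(O + 2*(8 + O))) = -9/2 + 1/(2*(O + (16 + 2*O))) = -9/2 + 1/(2*(16 + 3*O)))
x((109 + B(-13, 16)) - 134) - 384358 = (-143 - 27*((109 - 13/16) - 134))/(2*(16 + 3*((109 - 13/16) - 134))) - 384358 = (-143 - 27*(1731/16 - 134))/(2*(16 + 3*(1731/16 - 134))) - 384358 = (-143 - 27*(-413/16))/(2*(16 + 3*(-413/16))) - 384358 = (-143 + 11151/16)/(2*(16 - 1239/16)) - 384358 = (½)*(8863/16)/(-983/16) - 384358 = (½)*(-16/983)*(8863/16) - 384358 = -8863/1966 - 384358 = -755656691/1966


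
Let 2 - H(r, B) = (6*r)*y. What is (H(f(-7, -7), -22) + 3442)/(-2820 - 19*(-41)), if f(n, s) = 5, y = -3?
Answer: -3534/2041 ≈ -1.7315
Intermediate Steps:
H(r, B) = 2 + 18*r (H(r, B) = 2 - 6*r*(-3) = 2 - (-18)*r = 2 + 18*r)
(H(f(-7, -7), -22) + 3442)/(-2820 - 19*(-41)) = ((2 + 18*5) + 3442)/(-2820 - 19*(-41)) = ((2 + 90) + 3442)/(-2820 + 779) = (92 + 3442)/(-2041) = 3534*(-1/2041) = -3534/2041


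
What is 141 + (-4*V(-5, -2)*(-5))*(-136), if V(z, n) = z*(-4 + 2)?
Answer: -27059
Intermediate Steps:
V(z, n) = -2*z (V(z, n) = z*(-2) = -2*z)
141 + (-4*V(-5, -2)*(-5))*(-136) = 141 + (-(-8)*(-5)*(-5))*(-136) = 141 + (-4*10*(-5))*(-136) = 141 - 40*(-5)*(-136) = 141 + 200*(-136) = 141 - 27200 = -27059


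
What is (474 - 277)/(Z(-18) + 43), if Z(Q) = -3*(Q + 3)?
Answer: 197/88 ≈ 2.2386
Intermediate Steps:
Z(Q) = -9 - 3*Q (Z(Q) = -3*(3 + Q) = -9 - 3*Q)
(474 - 277)/(Z(-18) + 43) = (474 - 277)/((-9 - 3*(-18)) + 43) = 197/((-9 + 54) + 43) = 197/(45 + 43) = 197/88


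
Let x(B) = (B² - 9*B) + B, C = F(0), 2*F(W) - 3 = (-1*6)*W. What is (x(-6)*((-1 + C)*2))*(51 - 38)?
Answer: 1092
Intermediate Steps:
F(W) = 3/2 - 3*W (F(W) = 3/2 + ((-1*6)*W)/2 = 3/2 + (-6*W)/2 = 3/2 - 3*W)
C = 3/2 (C = 3/2 - 3*0 = 3/2 + 0 = 3/2 ≈ 1.5000)
x(B) = B² - 8*B
(x(-6)*((-1 + C)*2))*(51 - 38) = ((-6*(-8 - 6))*((-1 + 3/2)*2))*(51 - 38) = ((-6*(-14))*((½)*2))*13 = (84*1)*13 = 84*13 = 1092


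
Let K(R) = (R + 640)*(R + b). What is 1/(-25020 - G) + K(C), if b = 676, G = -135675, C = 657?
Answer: 191311540156/110655 ≈ 1.7289e+6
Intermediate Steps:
K(R) = (640 + R)*(676 + R) (K(R) = (R + 640)*(R + 676) = (640 + R)*(676 + R))
1/(-25020 - G) + K(C) = 1/(-25020 - 1*(-135675)) + (432640 + 657² + 1316*657) = 1/(-25020 + 135675) + (432640 + 431649 + 864612) = 1/110655 + 1728901 = 191311540156/110655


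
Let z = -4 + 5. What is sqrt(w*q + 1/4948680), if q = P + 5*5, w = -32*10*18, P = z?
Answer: I*sqrt(916884399314218830)/2474340 ≈ 386.99*I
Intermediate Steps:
z = 1
P = 1
w = -5760 (w = -320*18 = -5760)
q = 26 (q = 1 + 5*5 = 1 + 25 = 26)
sqrt(w*q + 1/4948680) = sqrt(-5760*26 + 1/4948680) = sqrt(-149760 + 1/4948680) = sqrt(-741114316799/4948680) = I*sqrt(916884399314218830)/2474340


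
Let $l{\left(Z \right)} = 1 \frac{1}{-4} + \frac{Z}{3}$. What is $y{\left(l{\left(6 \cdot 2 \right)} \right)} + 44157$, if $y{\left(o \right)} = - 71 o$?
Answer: $\frac{175563}{4} \approx 43891.0$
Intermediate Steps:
$l{\left(Z \right)} = - \frac{1}{4} + \frac{Z}{3}$ ($l{\left(Z \right)} = 1 \left(- \frac{1}{4}\right) + Z \frac{1}{3} = - \frac{1}{4} + \frac{Z}{3}$)
$y{\left(l{\left(6 \cdot 2 \right)} \right)} + 44157 = - 71 \left(- \frac{1}{4} + \frac{6 \cdot 2}{3}\right) + 44157 = - 71 \left(- \frac{1}{4} + \frac{1}{3} \cdot 12\right) + 44157 = - 71 \left(- \frac{1}{4} + 4\right) + 44157 = \left(-71\right) \frac{15}{4} + 44157 = - \frac{1065}{4} + 44157 = \frac{175563}{4}$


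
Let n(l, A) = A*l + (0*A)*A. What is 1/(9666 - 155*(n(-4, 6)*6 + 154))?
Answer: 1/8116 ≈ 0.00012321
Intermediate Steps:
n(l, A) = A*l (n(l, A) = A*l + 0*A = A*l + 0 = A*l)
1/(9666 - 155*(n(-4, 6)*6 + 154)) = 1/(9666 - 155*((6*(-4))*6 + 154)) = 1/(9666 - 155*(-24*6 + 154)) = 1/(9666 - 155*(-144 + 154)) = 1/(9666 - 155*10) = 1/(9666 - 1550) = 1/8116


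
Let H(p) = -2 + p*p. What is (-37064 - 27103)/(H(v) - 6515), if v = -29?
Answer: 21389/1892 ≈ 11.305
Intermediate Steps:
H(p) = -2 + p²
(-37064 - 27103)/(H(v) - 6515) = (-37064 - 27103)/((-2 + (-29)²) - 6515) = -64167/((-2 + 841) - 6515) = -64167/(839 - 6515) = -64167/(-5676) = -64167*(-1/5676) = 21389/1892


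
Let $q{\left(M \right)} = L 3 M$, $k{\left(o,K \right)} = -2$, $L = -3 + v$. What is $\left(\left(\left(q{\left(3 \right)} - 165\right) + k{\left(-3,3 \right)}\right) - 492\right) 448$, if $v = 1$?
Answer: $-303296$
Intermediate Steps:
$L = -2$ ($L = -3 + 1 = -2$)
$q{\left(M \right)} = - 6 M$ ($q{\left(M \right)} = \left(-2\right) 3 M = - 6 M$)
$\left(\left(\left(q{\left(3 \right)} - 165\right) + k{\left(-3,3 \right)}\right) - 492\right) 448 = \left(\left(\left(\left(-6\right) 3 - 165\right) - 2\right) - 492\right) 448 = \left(\left(\left(-18 - 165\right) - 2\right) - 492\right) 448 = \left(\left(-183 - 2\right) - 492\right) 448 = \left(-185 - 492\right) 448 = \left(-677\right) 448 = -303296$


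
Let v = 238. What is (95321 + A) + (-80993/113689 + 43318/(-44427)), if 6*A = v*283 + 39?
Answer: 1076353465034693/10101722406 ≈ 1.0655e+5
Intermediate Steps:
A = 67393/6 (A = (238*283 + 39)/6 = (67354 + 39)/6 = (⅙)*67393 = 67393/6 ≈ 11232.)
(95321 + A) + (-80993/113689 + 43318/(-44427)) = (95321 + 67393/6) + (-80993/113689 + 43318/(-44427)) = 639319/6 + (-80993*1/113689 + 43318*(-1/44427)) = 639319/6 + (-80993/113689 - 43318/44427) = 639319/6 - 8523056113/5050861203 = 1076353465034693/10101722406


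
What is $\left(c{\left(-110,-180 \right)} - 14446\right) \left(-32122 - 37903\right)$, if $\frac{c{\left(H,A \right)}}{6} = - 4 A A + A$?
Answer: $55538648150$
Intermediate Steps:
$c{\left(H,A \right)} = - 24 A^{2} + 6 A$ ($c{\left(H,A \right)} = 6 \left(- 4 A A + A\right) = 6 \left(- 4 A^{2} + A\right) = 6 \left(A - 4 A^{2}\right) = - 24 A^{2} + 6 A$)
$\left(c{\left(-110,-180 \right)} - 14446\right) \left(-32122 - 37903\right) = \left(6 \left(-180\right) \left(1 - -720\right) - 14446\right) \left(-32122 - 37903\right) = \left(6 \left(-180\right) \left(1 + 720\right) - 14446\right) \left(-70025\right) = \left(6 \left(-180\right) 721 - 14446\right) \left(-70025\right) = \left(-778680 - 14446\right) \left(-70025\right) = \left(-793126\right) \left(-70025\right) = 55538648150$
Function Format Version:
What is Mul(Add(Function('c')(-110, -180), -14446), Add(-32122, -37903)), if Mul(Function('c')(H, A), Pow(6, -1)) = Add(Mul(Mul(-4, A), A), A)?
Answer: 55538648150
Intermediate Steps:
Function('c')(H, A) = Add(Mul(-24, Pow(A, 2)), Mul(6, A)) (Function('c')(H, A) = Mul(6, Add(Mul(Mul(-4, A), A), A)) = Mul(6, Add(Mul(-4, Pow(A, 2)), A)) = Mul(6, Add(A, Mul(-4, Pow(A, 2)))) = Add(Mul(-24, Pow(A, 2)), Mul(6, A)))
Mul(Add(Function('c')(-110, -180), -14446), Add(-32122, -37903)) = Mul(Add(Mul(6, -180, Add(1, Mul(-4, -180))), -14446), Add(-32122, -37903)) = Mul(Add(Mul(6, -180, Add(1, 720)), -14446), -70025) = Mul(Add(Mul(6, -180, 721), -14446), -70025) = Mul(Add(-778680, -14446), -70025) = Mul(-793126, -70025) = 55538648150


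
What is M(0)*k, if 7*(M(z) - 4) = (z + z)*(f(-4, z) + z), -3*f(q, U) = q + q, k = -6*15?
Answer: -360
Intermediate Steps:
k = -90
f(q, U) = -2*q/3 (f(q, U) = -(q + q)/3 = -2*q/3)
M(z) = 4 + 2*z*(8/3 + z)/7 (M(z) = 4 + ((z + z)*(-⅔*(-4) + z))/7 = 4 + ((2*z)*(8/3 + z))/7 = 4 + (2*z*(8/3 + z))/7 = 4 + 2*z*(8/3 + z)/7)
M(0)*k = (4 + (2/7)*0² + (16/21)*0)*(-90) = (4 + (2/7)*0 + 0)*(-90) = (4 + 0 + 0)*(-90) = 4*(-90) = -360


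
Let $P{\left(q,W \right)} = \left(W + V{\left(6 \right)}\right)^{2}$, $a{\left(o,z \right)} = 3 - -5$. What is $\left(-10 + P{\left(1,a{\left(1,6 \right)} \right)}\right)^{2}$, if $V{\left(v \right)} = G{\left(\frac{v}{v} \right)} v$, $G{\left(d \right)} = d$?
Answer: $34596$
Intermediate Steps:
$a{\left(o,z \right)} = 8$ ($a{\left(o,z \right)} = 3 + 5 = 8$)
$V{\left(v \right)} = v$ ($V{\left(v \right)} = \frac{v}{v} v = 1 v = v$)
$P{\left(q,W \right)} = \left(6 + W\right)^{2}$ ($P{\left(q,W \right)} = \left(W + 6\right)^{2} = \left(6 + W\right)^{2}$)
$\left(-10 + P{\left(1,a{\left(1,6 \right)} \right)}\right)^{2} = \left(-10 + \left(6 + 8\right)^{2}\right)^{2} = \left(-10 + 14^{2}\right)^{2} = \left(-10 + 196\right)^{2} = 186^{2} = 34596$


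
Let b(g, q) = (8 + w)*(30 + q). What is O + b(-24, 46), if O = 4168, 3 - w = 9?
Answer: 4320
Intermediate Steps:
w = -6 (w = 3 - 1*9 = 3 - 9 = -6)
b(g, q) = 60 + 2*q (b(g, q) = (8 - 6)*(30 + q) = 2*(30 + q) = 60 + 2*q)
O + b(-24, 46) = 4168 + (60 + 2*46) = 4168 + (60 + 92) = 4168 + 152 = 4320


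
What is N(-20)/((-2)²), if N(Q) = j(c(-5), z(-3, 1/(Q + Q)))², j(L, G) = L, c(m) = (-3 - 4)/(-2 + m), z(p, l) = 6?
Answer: ¼ ≈ 0.25000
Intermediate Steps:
c(m) = -7/(-2 + m)
N(Q) = 1 (N(Q) = (-7/(-2 - 5))² = (-7/(-7))² = (-7*(-⅐))² = 1² = 1)
N(-20)/((-2)²) = 1/(-2)² = 1/4 = 1*(¼) = ¼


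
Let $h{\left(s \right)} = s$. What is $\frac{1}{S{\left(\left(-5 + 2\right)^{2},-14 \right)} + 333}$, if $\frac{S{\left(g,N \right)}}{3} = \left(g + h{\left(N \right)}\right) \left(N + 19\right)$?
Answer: $\frac{1}{258} \approx 0.003876$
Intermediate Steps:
$S{\left(g,N \right)} = 3 \left(19 + N\right) \left(N + g\right)$ ($S{\left(g,N \right)} = 3 \left(g + N\right) \left(N + 19\right) = 3 \left(N + g\right) \left(19 + N\right) = 3 \left(19 + N\right) \left(N + g\right)$)
$\frac{1}{S{\left(\left(-5 + 2\right)^{2},-14 \right)} + 333} = \frac{1}{\left(3 \left(-14\right)^{2} + 57 \left(-14\right) + 57 \left(-5 + 2\right)^{2} + 3 \left(-14\right) \left(-5 + 2\right)^{2}\right) + 333} = \frac{1}{\left(3 \cdot 196 - 798 + 57 \left(-3\right)^{2} + 3 \left(-14\right) \left(-3\right)^{2}\right) + 333} = \frac{1}{\left(588 - 798 + 57 \cdot 9 + 3 \left(-14\right) 9\right) + 333} = \frac{1}{\left(588 - 798 + 513 - 378\right) + 333} = \frac{1}{-75 + 333} = \frac{1}{258}$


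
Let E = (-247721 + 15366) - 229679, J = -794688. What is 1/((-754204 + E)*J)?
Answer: 1/966529743744 ≈ 1.0346e-12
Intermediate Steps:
E = -462034 (E = -232355 - 229679 = -462034)
1/((-754204 + E)*J) = 1/(-754204 - 462034*(-794688)) = -1/794688/(-1216238) = -1/1216238*(-1/794688) = 1/966529743744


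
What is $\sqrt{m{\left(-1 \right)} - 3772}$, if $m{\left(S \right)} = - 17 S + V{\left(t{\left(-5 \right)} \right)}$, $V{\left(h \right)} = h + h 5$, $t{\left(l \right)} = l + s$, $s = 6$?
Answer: $i \sqrt{3749} \approx 61.229 i$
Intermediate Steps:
$t{\left(l \right)} = 6 + l$ ($t{\left(l \right)} = l + 6 = 6 + l$)
$V{\left(h \right)} = 6 h$ ($V{\left(h \right)} = h + 5 h = 6 h$)
$m{\left(S \right)} = 6 - 17 S$ ($m{\left(S \right)} = - 17 S + 6 \left(6 - 5\right) = - 17 S + 6 \cdot 1 = - 17 S + 6 = 6 - 17 S$)
$\sqrt{m{\left(-1 \right)} - 3772} = \sqrt{\left(6 - -17\right) - 3772} = \sqrt{\left(6 + 17\right) - 3772} = \sqrt{23 - 3772} = \sqrt{-3749} = i \sqrt{3749}$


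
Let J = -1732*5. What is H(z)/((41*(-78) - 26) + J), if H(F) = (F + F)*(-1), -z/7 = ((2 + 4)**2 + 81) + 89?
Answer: -721/2971 ≈ -0.24268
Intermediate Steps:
J = -8660
z = -1442 (z = -7*(((2 + 4)**2 + 81) + 89) = -7*((6**2 + 81) + 89) = -7*((36 + 81) + 89) = -7*(117 + 89) = -7*206 = -1442)
H(F) = -2*F (H(F) = (2*F)*(-1) = -2*F)
H(z)/((41*(-78) - 26) + J) = (-2*(-1442))/((41*(-78) - 26) - 8660) = 2884/((-3198 - 26) - 8660) = 2884/(-3224 - 8660) = 2884/(-11884) = 2884*(-1/11884) = -721/2971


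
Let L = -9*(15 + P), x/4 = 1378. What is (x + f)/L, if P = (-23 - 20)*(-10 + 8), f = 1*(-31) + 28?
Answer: -5509/909 ≈ -6.0605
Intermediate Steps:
x = 5512 (x = 4*1378 = 5512)
f = -3 (f = -31 + 28 = -3)
P = 86 (P = -43*(-2) = 86)
L = -909 (L = -9*(15 + 86) = -9*101 = -909)
(x + f)/L = (5512 - 3)/(-909) = 5509*(-1/909) = -5509/909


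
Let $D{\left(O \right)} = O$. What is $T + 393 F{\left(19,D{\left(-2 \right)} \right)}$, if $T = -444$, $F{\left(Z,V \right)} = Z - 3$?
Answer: $5844$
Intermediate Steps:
$F{\left(Z,V \right)} = -3 + Z$
$T + 393 F{\left(19,D{\left(-2 \right)} \right)} = -444 + 393 \left(-3 + 19\right) = -444 + 393 \cdot 16 = -444 + 6288 = 5844$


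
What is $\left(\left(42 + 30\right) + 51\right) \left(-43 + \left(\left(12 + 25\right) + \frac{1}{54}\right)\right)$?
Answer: $- \frac{13243}{18} \approx -735.72$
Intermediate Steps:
$\left(\left(42 + 30\right) + 51\right) \left(-43 + \left(\left(12 + 25\right) + \frac{1}{54}\right)\right) = \left(72 + 51\right) \left(-43 + \left(37 + \frac{1}{54}\right)\right) = 123 \left(-43 + \frac{1999}{54}\right) = 123 \left(- \frac{323}{54}\right) = - \frac{13243}{18}$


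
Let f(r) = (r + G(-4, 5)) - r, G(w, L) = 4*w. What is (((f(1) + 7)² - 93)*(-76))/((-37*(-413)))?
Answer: 912/15281 ≈ 0.059682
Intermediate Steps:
f(r) = -16 (f(r) = (r + 4*(-4)) - r = (r - 16) - r = (-16 + r) - r = -16)
(((f(1) + 7)² - 93)*(-76))/((-37*(-413))) = (((-16 + 7)² - 93)*(-76))/((-37*(-413))) = (((-9)² - 93)*(-76))/15281 = ((81 - 93)*(-76))*(1/15281) = -12*(-76)*(1/15281) = 912*(1/15281) = 912/15281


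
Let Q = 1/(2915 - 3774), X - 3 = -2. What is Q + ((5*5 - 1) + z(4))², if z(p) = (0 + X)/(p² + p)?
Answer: 198738699/343600 ≈ 578.40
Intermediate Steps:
X = 1 (X = 3 - 2 = 1)
z(p) = 1/(p + p²) (z(p) = (0 + 1)/(p² + p) = 1/(p + p²))
Q = -1/859 (Q = 1/(-859) = -1/859 ≈ -0.0011641)
Q + ((5*5 - 1) + z(4))² = -1/859 + ((5*5 - 1) + 1/(4*(1 + 4)))² = -1/859 + ((25 - 1) + (¼)/5)² = -1/859 + (24 + (¼)*(⅕))² = -1/859 + (24 + 1/20)² = -1/859 + (481/20)² = -1/859 + 231361/400 = 198738699/343600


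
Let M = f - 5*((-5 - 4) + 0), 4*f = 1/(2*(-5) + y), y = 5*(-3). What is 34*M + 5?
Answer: 76733/50 ≈ 1534.7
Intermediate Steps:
y = -15
f = -1/100 (f = 1/(4*(2*(-5) - 15)) = 1/(4*(-10 - 15)) = (1/4)/(-25) = (1/4)*(-1/25) = -1/100 ≈ -0.010000)
M = 4499/100 (M = -1/100 - 5*((-5 - 4) + 0) = -1/100 - 5*(-9 + 0) = -1/100 - 5*(-9) = -1/100 + 45 = 4499/100 ≈ 44.990)
34*M + 5 = 34*(4499/100) + 5 = 76483/50 + 5 = 76733/50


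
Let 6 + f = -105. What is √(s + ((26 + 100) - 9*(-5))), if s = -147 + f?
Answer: I*√87 ≈ 9.3274*I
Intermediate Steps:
f = -111 (f = -6 - 105 = -111)
s = -258 (s = -147 - 111 = -258)
√(s + ((26 + 100) - 9*(-5))) = √(-258 + ((26 + 100) - 9*(-5))) = √(-258 + (126 + 45)) = √(-258 + 171) = √(-87) = I*√87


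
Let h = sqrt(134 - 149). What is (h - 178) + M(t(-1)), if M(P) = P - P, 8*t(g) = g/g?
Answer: -178 + I*sqrt(15) ≈ -178.0 + 3.873*I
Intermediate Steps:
t(g) = 1/8 (t(g) = (g/g)/8 = (1/8)*1 = 1/8)
h = I*sqrt(15) (h = sqrt(-15) = I*sqrt(15) ≈ 3.873*I)
M(P) = 0
(h - 178) + M(t(-1)) = (I*sqrt(15) - 178) + 0 = (-178 + I*sqrt(15)) + 0 = -178 + I*sqrt(15)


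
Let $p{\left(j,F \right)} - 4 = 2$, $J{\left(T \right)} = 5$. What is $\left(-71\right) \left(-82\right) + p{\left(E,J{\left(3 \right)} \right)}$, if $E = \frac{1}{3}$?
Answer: $5828$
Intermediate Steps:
$E = \frac{1}{3} \approx 0.33333$
$p{\left(j,F \right)} = 6$ ($p{\left(j,F \right)} = 4 + 2 = 6$)
$\left(-71\right) \left(-82\right) + p{\left(E,J{\left(3 \right)} \right)} = \left(-71\right) \left(-82\right) + 6 = 5822 + 6 = 5828$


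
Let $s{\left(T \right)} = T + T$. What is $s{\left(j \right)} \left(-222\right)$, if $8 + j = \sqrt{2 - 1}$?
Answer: $3108$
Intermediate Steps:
$j = -7$ ($j = -8 + \sqrt{2 - 1} = -8 + \sqrt{1} = -8 + 1 = -7$)
$s{\left(T \right)} = 2 T$
$s{\left(j \right)} \left(-222\right) = 2 \left(-7\right) \left(-222\right) = \left(-14\right) \left(-222\right) = 3108$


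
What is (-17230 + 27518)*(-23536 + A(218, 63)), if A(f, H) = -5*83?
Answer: -246407888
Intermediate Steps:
A(f, H) = -415
(-17230 + 27518)*(-23536 + A(218, 63)) = (-17230 + 27518)*(-23536 - 415) = 10288*(-23951) = -246407888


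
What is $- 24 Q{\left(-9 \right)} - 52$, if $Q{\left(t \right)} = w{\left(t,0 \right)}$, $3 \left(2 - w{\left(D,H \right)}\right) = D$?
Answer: $-172$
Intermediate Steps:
$w{\left(D,H \right)} = 2 - \frac{D}{3}$
$Q{\left(t \right)} = 2 - \frac{t}{3}$
$- 24 Q{\left(-9 \right)} - 52 = - 24 \left(2 - -3\right) - 52 = - 24 \left(2 + 3\right) - 52 = \left(-24\right) 5 - 52 = -120 - 52 = -172$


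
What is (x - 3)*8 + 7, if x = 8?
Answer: 47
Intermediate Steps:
(x - 3)*8 + 7 = (8 - 3)*8 + 7 = 5*8 + 7 = 40 + 7 = 47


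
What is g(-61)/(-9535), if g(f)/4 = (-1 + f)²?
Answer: -15376/9535 ≈ -1.6126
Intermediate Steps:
g(f) = 4*(-1 + f)²
g(-61)/(-9535) = (4*(-1 - 61)²)/(-9535) = (4*(-62)²)*(-1/9535) = (4*3844)*(-1/9535) = 15376*(-1/9535) = -15376/9535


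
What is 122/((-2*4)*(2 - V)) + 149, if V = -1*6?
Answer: 4707/32 ≈ 147.09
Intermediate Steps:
V = -6
122/((-2*4)*(2 - V)) + 149 = 122/((-2*4)*(2 - 1*(-6))) + 149 = 122/(-8*(2 + 6)) + 149 = 122/(-8*8) + 149 = 122/(-64) + 149 = -1/64*122 + 149 = -61/32 + 149 = 4707/32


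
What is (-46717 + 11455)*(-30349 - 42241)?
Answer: 2559668580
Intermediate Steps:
(-46717 + 11455)*(-30349 - 42241) = -35262*(-72590) = 2559668580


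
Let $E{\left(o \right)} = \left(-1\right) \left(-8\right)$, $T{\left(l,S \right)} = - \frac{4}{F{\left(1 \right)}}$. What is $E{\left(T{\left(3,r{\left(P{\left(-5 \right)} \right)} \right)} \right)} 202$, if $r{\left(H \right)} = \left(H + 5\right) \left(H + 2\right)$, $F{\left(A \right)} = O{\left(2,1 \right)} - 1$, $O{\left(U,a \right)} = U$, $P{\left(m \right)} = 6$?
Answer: $1616$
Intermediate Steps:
$F{\left(A \right)} = 1$ ($F{\left(A \right)} = 2 - 1 = 1$)
$r{\left(H \right)} = \left(2 + H\right) \left(5 + H\right)$ ($r{\left(H \right)} = \left(5 + H\right) \left(2 + H\right) = \left(2 + H\right) \left(5 + H\right)$)
$T{\left(l,S \right)} = -4$ ($T{\left(l,S \right)} = - \frac{4}{1} = \left(-4\right) 1 = -4$)
$E{\left(o \right)} = 8$
$E{\left(T{\left(3,r{\left(P{\left(-5 \right)} \right)} \right)} \right)} 202 = 8 \cdot 202 = 1616$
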